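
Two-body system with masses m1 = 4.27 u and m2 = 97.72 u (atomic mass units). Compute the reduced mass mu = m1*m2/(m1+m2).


mu = m1 * m2 / (m1 + m2)
= 4.27 * 97.72 / (4.27 + 97.72)
= 417.2644 / 101.99
= 4.0912 u

4.0912


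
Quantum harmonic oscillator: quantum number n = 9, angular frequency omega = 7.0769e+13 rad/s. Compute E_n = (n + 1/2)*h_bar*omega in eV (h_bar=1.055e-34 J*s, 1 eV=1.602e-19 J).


E = (n + 1/2) * h_bar * omega
= (9 + 0.5) * 1.055e-34 * 7.0769e+13
= 9.5 * 7.4661e-21
= 7.0928e-20 J
= 0.4427 eV

0.4427


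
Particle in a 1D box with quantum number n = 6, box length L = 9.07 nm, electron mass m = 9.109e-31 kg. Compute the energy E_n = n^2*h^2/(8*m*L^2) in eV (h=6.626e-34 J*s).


E = n^2 * h^2 / (8 * m * L^2)
= 6^2 * (6.626e-34)^2 / (8 * 9.109e-31 * (9.07e-9)^2)
= 36 * 4.3904e-67 / (8 * 9.109e-31 * 8.2265e-17)
= 2.6365e-20 J
= 0.1646 eV

0.1646


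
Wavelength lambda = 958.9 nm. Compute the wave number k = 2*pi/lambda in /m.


k = 2 * pi / lambda
= 6.2832 / (958.9e-9)
= 6.2832 / 9.5890e-07
= 6.5525e+06 /m

6.5525e+06


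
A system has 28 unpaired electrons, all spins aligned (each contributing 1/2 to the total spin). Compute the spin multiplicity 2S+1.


Total spin S = N * (1/2) = 28 * 0.5 = 14.0
Spin multiplicity = 2S + 1
= 2 * 14.0 + 1
= 29

29


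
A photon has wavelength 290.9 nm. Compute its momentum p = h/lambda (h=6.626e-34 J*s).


p = h / lambda
= 6.626e-34 / (290.9e-9)
= 6.626e-34 / 2.9090e-07
= 2.2778e-27 kg*m/s

2.2778e-27


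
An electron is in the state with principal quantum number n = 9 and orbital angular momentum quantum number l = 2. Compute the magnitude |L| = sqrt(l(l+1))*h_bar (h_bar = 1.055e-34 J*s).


L = sqrt(l*(l+1)) * h_bar
= sqrt(2 * 3) * 1.055e-34
= sqrt(6) * 1.055e-34
= 2.4495 * 1.055e-34
= 2.5842e-34 J*s

2.5842e-34


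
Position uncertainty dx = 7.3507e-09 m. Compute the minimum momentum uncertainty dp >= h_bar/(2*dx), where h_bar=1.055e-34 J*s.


dp = h_bar / (2 * dx)
= 1.055e-34 / (2 * 7.3507e-09)
= 1.055e-34 / 1.4701e-08
= 7.1762e-27 kg*m/s

7.1762e-27


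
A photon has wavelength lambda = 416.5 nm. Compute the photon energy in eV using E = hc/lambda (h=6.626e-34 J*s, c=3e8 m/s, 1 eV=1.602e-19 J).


E = hc / lambda
= (6.626e-34)(3e8) / (416.5e-9)
= 1.9878e-25 / 4.1650e-07
= 4.7726e-19 J
Converting to eV: 4.7726e-19 / 1.602e-19
= 2.9792 eV

2.9792


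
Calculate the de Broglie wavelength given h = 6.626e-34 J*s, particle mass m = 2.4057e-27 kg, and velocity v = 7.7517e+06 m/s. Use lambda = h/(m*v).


lambda = h / (m * v)
= 6.626e-34 / (2.4057e-27 * 7.7517e+06)
= 6.626e-34 / 1.8648e-20
= 3.5531e-14 m

3.5531e-14


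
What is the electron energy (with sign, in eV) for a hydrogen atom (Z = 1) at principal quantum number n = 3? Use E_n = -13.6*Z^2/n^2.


E_n = -13.6 * Z^2 / n^2
= -13.6 * 1^2 / 3^2
= -13.6 * 1 / 9
= -1.5111 eV

-1.5111


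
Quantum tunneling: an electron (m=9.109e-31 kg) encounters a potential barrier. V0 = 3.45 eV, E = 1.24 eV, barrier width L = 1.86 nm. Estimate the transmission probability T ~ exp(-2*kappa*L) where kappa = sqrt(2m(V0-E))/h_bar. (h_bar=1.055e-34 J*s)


V0 - E = 2.21 eV = 3.5404e-19 J
kappa = sqrt(2 * m * (V0-E)) / h_bar
= sqrt(2 * 9.109e-31 * 3.5404e-19) / 1.055e-34
= 7.6125e+09 /m
2*kappa*L = 2 * 7.6125e+09 * 1.86e-9
= 28.3184
T = exp(-28.3184) = 5.029086e-13

5.029086e-13


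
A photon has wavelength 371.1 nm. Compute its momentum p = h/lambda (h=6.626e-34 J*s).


p = h / lambda
= 6.626e-34 / (371.1e-9)
= 6.626e-34 / 3.7110e-07
= 1.7855e-27 kg*m/s

1.7855e-27


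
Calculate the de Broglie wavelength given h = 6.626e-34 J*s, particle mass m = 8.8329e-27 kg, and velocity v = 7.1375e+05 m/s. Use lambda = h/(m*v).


lambda = h / (m * v)
= 6.626e-34 / (8.8329e-27 * 7.1375e+05)
= 6.626e-34 / 6.3045e-21
= 1.0510e-13 m

1.0510e-13


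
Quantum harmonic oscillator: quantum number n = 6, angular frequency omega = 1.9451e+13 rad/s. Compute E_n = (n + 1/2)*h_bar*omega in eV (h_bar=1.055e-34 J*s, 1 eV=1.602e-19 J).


E = (n + 1/2) * h_bar * omega
= (6 + 0.5) * 1.055e-34 * 1.9451e+13
= 6.5 * 2.0521e-21
= 1.3339e-20 J
= 0.0833 eV

0.0833


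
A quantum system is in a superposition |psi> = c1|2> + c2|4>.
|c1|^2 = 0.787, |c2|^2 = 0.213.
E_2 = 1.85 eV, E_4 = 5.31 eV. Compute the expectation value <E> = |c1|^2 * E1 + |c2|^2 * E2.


<E> = |c1|^2 * E1 + |c2|^2 * E2
= 0.787 * 1.85 + 0.213 * 5.31
= 1.456 + 1.131
= 2.587 eV

2.587


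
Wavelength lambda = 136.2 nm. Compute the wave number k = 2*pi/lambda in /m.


k = 2 * pi / lambda
= 6.2832 / (136.2e-9)
= 6.2832 / 1.3620e-07
= 4.6132e+07 /m

4.6132e+07


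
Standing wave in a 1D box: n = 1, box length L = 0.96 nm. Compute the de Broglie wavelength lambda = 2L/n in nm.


lambda = 2L / n
= 2 * 0.96 / 1
= 1.92 / 1
= 1.92 nm

1.92


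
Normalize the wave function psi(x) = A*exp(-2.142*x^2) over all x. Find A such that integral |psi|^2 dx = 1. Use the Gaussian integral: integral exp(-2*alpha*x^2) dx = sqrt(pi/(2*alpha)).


integral |psi|^2 dx = A^2 * sqrt(pi/(2*alpha)) = 1
A^2 = sqrt(2*alpha/pi)
= sqrt(2 * 2.142 / pi)
= 1.16775
A = sqrt(1.16775)
= 1.0806

1.0806


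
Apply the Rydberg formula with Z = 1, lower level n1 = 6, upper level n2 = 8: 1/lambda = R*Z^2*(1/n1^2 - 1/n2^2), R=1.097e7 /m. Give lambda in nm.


1/lambda = R * Z^2 * (1/n1^2 - 1/n2^2)
= 1.097e7 * 1^2 * (1/6^2 - 1/8^2)
= 1.097e7 * 1 * (0.027778 - 0.015625)
= 1.3332e+05 /m
lambda = 1 / 1.3332e+05
= 7500.9767 nm

7500.9767


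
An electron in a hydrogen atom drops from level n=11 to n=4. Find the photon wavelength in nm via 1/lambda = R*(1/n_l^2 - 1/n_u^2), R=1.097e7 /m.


1/lambda = R * (1/n_l^2 - 1/n_u^2)
= 1.097e7 * (1/4^2 - 1/11^2)
= 1.097e7 * (0.0625 - 0.008264)
= 1.097e7 * 0.054236
= 5.9496e+05 /m
lambda = 1 / 5.9496e+05 = 1680.7744 nm

1680.7744


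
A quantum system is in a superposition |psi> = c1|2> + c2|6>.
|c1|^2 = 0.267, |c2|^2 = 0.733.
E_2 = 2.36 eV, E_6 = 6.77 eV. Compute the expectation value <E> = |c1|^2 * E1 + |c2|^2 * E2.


<E> = |c1|^2 * E1 + |c2|^2 * E2
= 0.267 * 2.36 + 0.733 * 6.77
= 0.6301 + 4.9624
= 5.5925 eV

5.5925


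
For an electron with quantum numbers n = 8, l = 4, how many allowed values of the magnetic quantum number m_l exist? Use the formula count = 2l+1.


m_l ranges from -l to +l in integer steps
So m_l goes from -4 to +4
Count = 2l + 1 = 2*4 + 1
= 9

9


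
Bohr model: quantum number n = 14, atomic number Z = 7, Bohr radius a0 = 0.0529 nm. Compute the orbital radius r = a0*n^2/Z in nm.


r = a0 * n^2 / Z
= 0.0529 * 14^2 / 7
= 0.0529 * 196 / 7
= 1.4812 nm

1.4812


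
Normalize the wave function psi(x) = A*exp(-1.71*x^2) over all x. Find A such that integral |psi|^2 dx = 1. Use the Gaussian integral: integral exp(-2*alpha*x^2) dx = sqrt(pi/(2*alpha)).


integral |psi|^2 dx = A^2 * sqrt(pi/(2*alpha)) = 1
A^2 = sqrt(2*alpha/pi)
= sqrt(2 * 1.71 / pi)
= 1.043369
A = sqrt(1.043369)
= 1.0215

1.0215


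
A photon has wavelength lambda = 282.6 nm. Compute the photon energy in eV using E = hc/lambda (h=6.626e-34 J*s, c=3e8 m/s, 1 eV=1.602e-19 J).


E = hc / lambda
= (6.626e-34)(3e8) / (282.6e-9)
= 1.9878e-25 / 2.8260e-07
= 7.0340e-19 J
Converting to eV: 7.0340e-19 / 1.602e-19
= 4.3907 eV

4.3907


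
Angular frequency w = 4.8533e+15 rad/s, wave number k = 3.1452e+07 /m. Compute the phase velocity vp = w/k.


vp = w / k
= 4.8533e+15 / 3.1452e+07
= 1.5431e+08 m/s

1.5431e+08


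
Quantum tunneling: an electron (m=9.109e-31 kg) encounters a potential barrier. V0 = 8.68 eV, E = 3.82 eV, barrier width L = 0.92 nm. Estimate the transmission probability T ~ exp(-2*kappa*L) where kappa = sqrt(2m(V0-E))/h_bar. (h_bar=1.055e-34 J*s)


V0 - E = 4.86 eV = 7.7857e-19 J
kappa = sqrt(2 * m * (V0-E)) / h_bar
= sqrt(2 * 9.109e-31 * 7.7857e-19) / 1.055e-34
= 1.1289e+10 /m
2*kappa*L = 2 * 1.1289e+10 * 0.92e-9
= 20.7714
T = exp(-20.7714) = 9.530363e-10

9.530363e-10


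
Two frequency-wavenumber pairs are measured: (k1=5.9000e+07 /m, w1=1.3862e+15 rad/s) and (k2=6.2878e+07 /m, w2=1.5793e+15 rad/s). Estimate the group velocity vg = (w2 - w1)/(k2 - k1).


vg = (w2 - w1) / (k2 - k1)
= (1.5793e+15 - 1.3862e+15) / (6.2878e+07 - 5.9000e+07)
= 1.9310e+14 / 3.8780e+06
= 4.9794e+07 m/s

4.9794e+07


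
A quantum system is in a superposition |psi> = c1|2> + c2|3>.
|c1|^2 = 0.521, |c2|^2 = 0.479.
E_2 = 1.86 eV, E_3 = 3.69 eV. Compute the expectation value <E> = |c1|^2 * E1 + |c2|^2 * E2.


<E> = |c1|^2 * E1 + |c2|^2 * E2
= 0.521 * 1.86 + 0.479 * 3.69
= 0.9691 + 1.7675
= 2.7366 eV

2.7366


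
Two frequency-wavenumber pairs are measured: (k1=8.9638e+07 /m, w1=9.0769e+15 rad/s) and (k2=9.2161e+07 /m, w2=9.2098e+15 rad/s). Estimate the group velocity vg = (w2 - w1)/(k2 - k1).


vg = (w2 - w1) / (k2 - k1)
= (9.2098e+15 - 9.0769e+15) / (9.2161e+07 - 8.9638e+07)
= 1.3290e+14 / 2.5230e+06
= 5.2675e+07 m/s

5.2675e+07


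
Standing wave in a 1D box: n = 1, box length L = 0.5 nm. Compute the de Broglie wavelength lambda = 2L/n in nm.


lambda = 2L / n
= 2 * 0.5 / 1
= 1.0 / 1
= 1.0 nm

1.0


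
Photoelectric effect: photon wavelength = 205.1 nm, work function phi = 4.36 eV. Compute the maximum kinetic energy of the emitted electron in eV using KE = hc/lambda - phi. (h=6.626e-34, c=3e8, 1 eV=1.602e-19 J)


E_photon = hc / lambda
= (6.626e-34)(3e8) / (205.1e-9)
= 9.6919e-19 J
= 6.0498 eV
KE = E_photon - phi
= 6.0498 - 4.36
= 1.6898 eV

1.6898


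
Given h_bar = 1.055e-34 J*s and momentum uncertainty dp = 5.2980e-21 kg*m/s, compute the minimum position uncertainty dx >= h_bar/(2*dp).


dx = h_bar / (2 * dp)
= 1.055e-34 / (2 * 5.2980e-21)
= 1.055e-34 / 1.0596e-20
= 9.9566e-15 m

9.9566e-15


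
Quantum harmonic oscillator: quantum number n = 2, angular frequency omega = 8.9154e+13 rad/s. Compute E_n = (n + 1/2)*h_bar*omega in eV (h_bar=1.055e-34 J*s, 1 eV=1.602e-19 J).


E = (n + 1/2) * h_bar * omega
= (2 + 0.5) * 1.055e-34 * 8.9154e+13
= 2.5 * 9.4057e-21
= 2.3514e-20 J
= 0.1468 eV

0.1468


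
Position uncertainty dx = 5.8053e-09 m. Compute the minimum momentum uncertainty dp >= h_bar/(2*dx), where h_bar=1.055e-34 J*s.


dp = h_bar / (2 * dx)
= 1.055e-34 / (2 * 5.8053e-09)
= 1.055e-34 / 1.1611e-08
= 9.0865e-27 kg*m/s

9.0865e-27


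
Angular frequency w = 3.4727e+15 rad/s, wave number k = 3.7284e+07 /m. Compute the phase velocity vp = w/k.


vp = w / k
= 3.4727e+15 / 3.7284e+07
= 9.3142e+07 m/s

9.3142e+07


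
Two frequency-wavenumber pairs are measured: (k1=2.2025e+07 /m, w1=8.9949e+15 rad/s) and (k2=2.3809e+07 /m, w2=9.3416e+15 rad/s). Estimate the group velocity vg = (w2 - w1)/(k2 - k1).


vg = (w2 - w1) / (k2 - k1)
= (9.3416e+15 - 8.9949e+15) / (2.3809e+07 - 2.2025e+07)
= 3.4670e+14 / 1.7840e+06
= 1.9434e+08 m/s

1.9434e+08


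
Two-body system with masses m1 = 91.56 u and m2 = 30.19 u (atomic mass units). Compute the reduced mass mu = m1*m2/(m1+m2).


mu = m1 * m2 / (m1 + m2)
= 91.56 * 30.19 / (91.56 + 30.19)
= 2764.1964 / 121.75
= 22.7039 u

22.7039


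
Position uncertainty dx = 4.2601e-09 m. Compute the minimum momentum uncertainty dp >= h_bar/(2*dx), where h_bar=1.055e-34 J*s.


dp = h_bar / (2 * dx)
= 1.055e-34 / (2 * 4.2601e-09)
= 1.055e-34 / 8.5202e-09
= 1.2382e-26 kg*m/s

1.2382e-26


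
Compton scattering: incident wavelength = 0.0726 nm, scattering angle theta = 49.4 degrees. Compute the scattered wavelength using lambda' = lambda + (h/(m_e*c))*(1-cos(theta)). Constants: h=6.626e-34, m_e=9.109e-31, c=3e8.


Compton wavelength: h/(m_e*c) = 2.4247e-12 m
d_lambda = 2.4247e-12 * (1 - cos(49.4 deg))
= 2.4247e-12 * 0.349226
= 8.4677e-13 m = 0.000847 nm
lambda' = 0.0726 + 0.000847
= 0.073447 nm

0.073447


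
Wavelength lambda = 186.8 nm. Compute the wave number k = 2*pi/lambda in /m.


k = 2 * pi / lambda
= 6.2832 / (186.8e-9)
= 6.2832 / 1.8680e-07
= 3.3636e+07 /m

3.3636e+07


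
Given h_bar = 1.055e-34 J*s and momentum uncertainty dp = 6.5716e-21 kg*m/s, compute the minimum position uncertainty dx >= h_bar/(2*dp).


dx = h_bar / (2 * dp)
= 1.055e-34 / (2 * 6.5716e-21)
= 1.055e-34 / 1.3143e-20
= 8.0270e-15 m

8.0270e-15


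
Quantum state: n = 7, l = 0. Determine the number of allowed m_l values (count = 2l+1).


m_l ranges from -l to +l in integer steps
So m_l goes from -0 to +0
Count = 2l + 1 = 2*0 + 1
= 1

1


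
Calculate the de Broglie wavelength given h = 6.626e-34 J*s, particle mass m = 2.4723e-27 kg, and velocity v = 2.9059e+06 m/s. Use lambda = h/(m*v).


lambda = h / (m * v)
= 6.626e-34 / (2.4723e-27 * 2.9059e+06)
= 6.626e-34 / 7.1843e-21
= 9.2229e-14 m

9.2229e-14


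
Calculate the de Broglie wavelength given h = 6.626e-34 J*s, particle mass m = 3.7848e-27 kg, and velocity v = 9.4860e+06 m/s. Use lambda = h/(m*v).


lambda = h / (m * v)
= 6.626e-34 / (3.7848e-27 * 9.4860e+06)
= 6.626e-34 / 3.5903e-20
= 1.8455e-14 m

1.8455e-14


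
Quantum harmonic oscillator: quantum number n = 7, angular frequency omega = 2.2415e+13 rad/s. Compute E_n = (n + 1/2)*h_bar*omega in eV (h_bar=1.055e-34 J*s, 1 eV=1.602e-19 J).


E = (n + 1/2) * h_bar * omega
= (7 + 0.5) * 1.055e-34 * 2.2415e+13
= 7.5 * 2.3648e-21
= 1.7736e-20 J
= 0.1107 eV

0.1107


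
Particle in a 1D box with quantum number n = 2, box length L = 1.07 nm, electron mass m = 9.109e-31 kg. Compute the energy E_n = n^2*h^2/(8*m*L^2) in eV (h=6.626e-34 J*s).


E = n^2 * h^2 / (8 * m * L^2)
= 2^2 * (6.626e-34)^2 / (8 * 9.109e-31 * (1.07e-9)^2)
= 4 * 4.3904e-67 / (8 * 9.109e-31 * 1.1449e-18)
= 2.1049e-19 J
= 1.3139 eV

1.3139


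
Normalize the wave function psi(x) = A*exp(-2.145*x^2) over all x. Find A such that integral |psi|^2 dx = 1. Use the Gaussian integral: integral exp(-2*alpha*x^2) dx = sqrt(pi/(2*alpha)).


integral |psi|^2 dx = A^2 * sqrt(pi/(2*alpha)) = 1
A^2 = sqrt(2*alpha/pi)
= sqrt(2 * 2.145 / pi)
= 1.168567
A = sqrt(1.168567)
= 1.081

1.081


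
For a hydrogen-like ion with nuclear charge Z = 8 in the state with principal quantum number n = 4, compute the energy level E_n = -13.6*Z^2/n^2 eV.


E_n = -13.6 * Z^2 / n^2
= -13.6 * 8^2 / 4^2
= -13.6 * 64 / 16
= -54.4 eV

-54.4


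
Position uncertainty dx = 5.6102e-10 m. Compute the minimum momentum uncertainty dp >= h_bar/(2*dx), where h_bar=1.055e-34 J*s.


dp = h_bar / (2 * dx)
= 1.055e-34 / (2 * 5.6102e-10)
= 1.055e-34 / 1.1220e-09
= 9.4025e-26 kg*m/s

9.4025e-26


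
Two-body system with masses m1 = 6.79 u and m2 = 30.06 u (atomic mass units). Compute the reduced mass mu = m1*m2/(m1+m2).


mu = m1 * m2 / (m1 + m2)
= 6.79 * 30.06 / (6.79 + 30.06)
= 204.1074 / 36.85
= 5.5389 u

5.5389


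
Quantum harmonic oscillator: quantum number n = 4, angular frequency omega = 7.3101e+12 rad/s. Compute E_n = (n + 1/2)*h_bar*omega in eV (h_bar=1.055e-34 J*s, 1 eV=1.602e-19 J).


E = (n + 1/2) * h_bar * omega
= (4 + 0.5) * 1.055e-34 * 7.3101e+12
= 4.5 * 7.7122e-22
= 3.4705e-21 J
= 0.0217 eV

0.0217


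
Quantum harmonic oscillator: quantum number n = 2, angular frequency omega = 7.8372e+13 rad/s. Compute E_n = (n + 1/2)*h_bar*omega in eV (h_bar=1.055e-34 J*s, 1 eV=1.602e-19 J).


E = (n + 1/2) * h_bar * omega
= (2 + 0.5) * 1.055e-34 * 7.8372e+13
= 2.5 * 8.2682e-21
= 2.0671e-20 J
= 0.129 eV

0.129


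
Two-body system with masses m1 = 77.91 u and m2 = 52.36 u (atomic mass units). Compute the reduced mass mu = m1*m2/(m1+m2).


mu = m1 * m2 / (m1 + m2)
= 77.91 * 52.36 / (77.91 + 52.36)
= 4079.3676 / 130.27
= 31.3147 u

31.3147


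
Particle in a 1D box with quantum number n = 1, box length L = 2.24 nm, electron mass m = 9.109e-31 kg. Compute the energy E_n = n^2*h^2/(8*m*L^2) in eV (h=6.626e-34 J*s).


E = n^2 * h^2 / (8 * m * L^2)
= 1^2 * (6.626e-34)^2 / (8 * 9.109e-31 * (2.24e-9)^2)
= 1 * 4.3904e-67 / (8 * 9.109e-31 * 5.0176e-18)
= 1.2007e-20 J
= 0.075 eV

0.075


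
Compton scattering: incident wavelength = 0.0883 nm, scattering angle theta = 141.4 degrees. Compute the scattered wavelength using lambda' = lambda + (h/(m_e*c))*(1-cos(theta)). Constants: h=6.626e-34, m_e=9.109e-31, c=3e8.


Compton wavelength: h/(m_e*c) = 2.4247e-12 m
d_lambda = 2.4247e-12 * (1 - cos(141.4 deg))
= 2.4247e-12 * 1.78152
= 4.3197e-12 m = 0.00432 nm
lambda' = 0.0883 + 0.00432
= 0.09262 nm

0.09262


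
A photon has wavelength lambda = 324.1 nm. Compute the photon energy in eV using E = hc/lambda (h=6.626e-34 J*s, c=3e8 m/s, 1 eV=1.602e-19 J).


E = hc / lambda
= (6.626e-34)(3e8) / (324.1e-9)
= 1.9878e-25 / 3.2410e-07
= 6.1333e-19 J
Converting to eV: 6.1333e-19 / 1.602e-19
= 3.8285 eV

3.8285


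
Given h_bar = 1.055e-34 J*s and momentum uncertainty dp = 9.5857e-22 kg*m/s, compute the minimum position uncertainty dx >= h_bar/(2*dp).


dx = h_bar / (2 * dp)
= 1.055e-34 / (2 * 9.5857e-22)
= 1.055e-34 / 1.9171e-21
= 5.5030e-14 m

5.5030e-14


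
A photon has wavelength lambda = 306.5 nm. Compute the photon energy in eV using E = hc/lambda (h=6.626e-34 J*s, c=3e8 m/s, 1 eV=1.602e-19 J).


E = hc / lambda
= (6.626e-34)(3e8) / (306.5e-9)
= 1.9878e-25 / 3.0650e-07
= 6.4855e-19 J
Converting to eV: 6.4855e-19 / 1.602e-19
= 4.0484 eV

4.0484


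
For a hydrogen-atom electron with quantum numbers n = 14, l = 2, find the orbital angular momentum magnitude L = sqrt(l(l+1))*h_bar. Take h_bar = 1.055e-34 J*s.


L = sqrt(l*(l+1)) * h_bar
= sqrt(2 * 3) * 1.055e-34
= sqrt(6) * 1.055e-34
= 2.4495 * 1.055e-34
= 2.5842e-34 J*s

2.5842e-34


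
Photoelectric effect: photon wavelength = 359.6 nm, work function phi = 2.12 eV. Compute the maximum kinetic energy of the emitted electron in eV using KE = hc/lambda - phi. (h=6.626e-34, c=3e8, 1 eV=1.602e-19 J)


E_photon = hc / lambda
= (6.626e-34)(3e8) / (359.6e-9)
= 5.5278e-19 J
= 3.4506 eV
KE = E_photon - phi
= 3.4506 - 2.12
= 1.3306 eV

1.3306


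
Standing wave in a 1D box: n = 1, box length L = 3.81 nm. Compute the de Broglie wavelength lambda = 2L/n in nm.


lambda = 2L / n
= 2 * 3.81 / 1
= 7.62 / 1
= 7.62 nm

7.62


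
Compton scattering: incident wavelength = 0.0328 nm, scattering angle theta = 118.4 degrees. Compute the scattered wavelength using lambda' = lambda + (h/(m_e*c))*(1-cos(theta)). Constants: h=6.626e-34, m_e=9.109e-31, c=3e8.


Compton wavelength: h/(m_e*c) = 2.4247e-12 m
d_lambda = 2.4247e-12 * (1 - cos(118.4 deg))
= 2.4247e-12 * 1.475624
= 3.5780e-12 m = 0.003578 nm
lambda' = 0.0328 + 0.003578
= 0.036378 nm

0.036378


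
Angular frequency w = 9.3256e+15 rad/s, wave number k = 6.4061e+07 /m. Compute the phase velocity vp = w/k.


vp = w / k
= 9.3256e+15 / 6.4061e+07
= 1.4557e+08 m/s

1.4557e+08


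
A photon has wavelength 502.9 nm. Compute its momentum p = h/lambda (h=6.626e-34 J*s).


p = h / lambda
= 6.626e-34 / (502.9e-9)
= 6.626e-34 / 5.0290e-07
= 1.3176e-27 kg*m/s

1.3176e-27


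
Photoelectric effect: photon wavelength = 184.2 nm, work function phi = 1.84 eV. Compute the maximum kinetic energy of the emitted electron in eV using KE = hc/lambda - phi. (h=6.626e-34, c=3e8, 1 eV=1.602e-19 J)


E_photon = hc / lambda
= (6.626e-34)(3e8) / (184.2e-9)
= 1.0792e-18 J
= 6.7363 eV
KE = E_photon - phi
= 6.7363 - 1.84
= 4.8963 eV

4.8963


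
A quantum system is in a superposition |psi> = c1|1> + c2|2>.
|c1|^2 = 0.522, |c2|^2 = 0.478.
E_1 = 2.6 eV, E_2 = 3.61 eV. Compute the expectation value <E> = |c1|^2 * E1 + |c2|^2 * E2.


<E> = |c1|^2 * E1 + |c2|^2 * E2
= 0.522 * 2.6 + 0.478 * 3.61
= 1.3572 + 1.7256
= 3.0828 eV

3.0828


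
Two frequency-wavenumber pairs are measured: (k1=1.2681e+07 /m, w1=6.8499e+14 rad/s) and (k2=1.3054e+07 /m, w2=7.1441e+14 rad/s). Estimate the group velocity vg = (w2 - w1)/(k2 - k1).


vg = (w2 - w1) / (k2 - k1)
= (7.1441e+14 - 6.8499e+14) / (1.3054e+07 - 1.2681e+07)
= 2.9420e+13 / 3.7300e+05
= 7.8874e+07 m/s

7.8874e+07


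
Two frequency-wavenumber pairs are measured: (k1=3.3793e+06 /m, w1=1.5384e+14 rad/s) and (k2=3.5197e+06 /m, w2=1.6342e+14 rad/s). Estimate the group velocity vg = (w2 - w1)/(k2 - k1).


vg = (w2 - w1) / (k2 - k1)
= (1.6342e+14 - 1.5384e+14) / (3.5197e+06 - 3.3793e+06)
= 9.5800e+12 / 1.4040e+05
= 6.8234e+07 m/s

6.8234e+07


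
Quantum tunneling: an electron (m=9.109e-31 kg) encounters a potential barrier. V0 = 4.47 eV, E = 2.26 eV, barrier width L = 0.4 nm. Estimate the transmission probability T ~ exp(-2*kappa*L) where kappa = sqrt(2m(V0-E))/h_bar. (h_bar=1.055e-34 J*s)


V0 - E = 2.21 eV = 3.5404e-19 J
kappa = sqrt(2 * m * (V0-E)) / h_bar
= sqrt(2 * 9.109e-31 * 3.5404e-19) / 1.055e-34
= 7.6125e+09 /m
2*kappa*L = 2 * 7.6125e+09 * 0.4e-9
= 6.09
T = exp(-6.09) = 2.265473e-03

2.265473e-03


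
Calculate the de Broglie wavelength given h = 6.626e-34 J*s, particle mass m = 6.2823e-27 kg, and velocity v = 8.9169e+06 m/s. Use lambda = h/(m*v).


lambda = h / (m * v)
= 6.626e-34 / (6.2823e-27 * 8.9169e+06)
= 6.626e-34 / 5.6019e-20
= 1.1828e-14 m

1.1828e-14


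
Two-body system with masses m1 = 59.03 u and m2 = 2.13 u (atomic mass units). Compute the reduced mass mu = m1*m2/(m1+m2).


mu = m1 * m2 / (m1 + m2)
= 59.03 * 2.13 / (59.03 + 2.13)
= 125.7339 / 61.16
= 2.0558 u

2.0558


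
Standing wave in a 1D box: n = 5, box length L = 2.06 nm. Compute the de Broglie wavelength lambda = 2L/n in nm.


lambda = 2L / n
= 2 * 2.06 / 5
= 4.12 / 5
= 0.824 nm

0.824


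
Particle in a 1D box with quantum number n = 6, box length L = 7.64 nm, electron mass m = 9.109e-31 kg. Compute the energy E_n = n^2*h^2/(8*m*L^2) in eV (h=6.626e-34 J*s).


E = n^2 * h^2 / (8 * m * L^2)
= 6^2 * (6.626e-34)^2 / (8 * 9.109e-31 * (7.64e-9)^2)
= 36 * 4.3904e-67 / (8 * 9.109e-31 * 5.8370e-17)
= 3.7158e-20 J
= 0.232 eV

0.232


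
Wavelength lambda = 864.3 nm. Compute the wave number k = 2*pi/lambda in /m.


k = 2 * pi / lambda
= 6.2832 / (864.3e-9)
= 6.2832 / 8.6430e-07
= 7.2697e+06 /m

7.2697e+06


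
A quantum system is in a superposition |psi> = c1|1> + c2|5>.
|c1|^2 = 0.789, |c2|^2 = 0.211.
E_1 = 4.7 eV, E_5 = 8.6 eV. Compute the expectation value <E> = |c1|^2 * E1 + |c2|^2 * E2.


<E> = |c1|^2 * E1 + |c2|^2 * E2
= 0.789 * 4.7 + 0.211 * 8.6
= 3.7083 + 1.8146
= 5.5229 eV

5.5229


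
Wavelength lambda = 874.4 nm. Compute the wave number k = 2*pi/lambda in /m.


k = 2 * pi / lambda
= 6.2832 / (874.4e-9)
= 6.2832 / 8.7440e-07
= 7.1857e+06 /m

7.1857e+06


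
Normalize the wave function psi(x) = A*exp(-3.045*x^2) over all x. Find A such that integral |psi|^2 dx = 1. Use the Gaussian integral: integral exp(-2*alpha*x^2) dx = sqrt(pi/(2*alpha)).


integral |psi|^2 dx = A^2 * sqrt(pi/(2*alpha)) = 1
A^2 = sqrt(2*alpha/pi)
= sqrt(2 * 3.045 / pi)
= 1.392303
A = sqrt(1.392303)
= 1.18

1.18


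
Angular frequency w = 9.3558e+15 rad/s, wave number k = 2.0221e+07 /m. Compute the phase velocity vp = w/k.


vp = w / k
= 9.3558e+15 / 2.0221e+07
= 4.6268e+08 m/s

4.6268e+08


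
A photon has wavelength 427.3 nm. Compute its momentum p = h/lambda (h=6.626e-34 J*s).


p = h / lambda
= 6.626e-34 / (427.3e-9)
= 6.626e-34 / 4.2730e-07
= 1.5507e-27 kg*m/s

1.5507e-27


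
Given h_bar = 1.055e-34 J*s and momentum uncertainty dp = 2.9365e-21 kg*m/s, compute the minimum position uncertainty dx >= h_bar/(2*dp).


dx = h_bar / (2 * dp)
= 1.055e-34 / (2 * 2.9365e-21)
= 1.055e-34 / 5.8730e-21
= 1.7964e-14 m

1.7964e-14


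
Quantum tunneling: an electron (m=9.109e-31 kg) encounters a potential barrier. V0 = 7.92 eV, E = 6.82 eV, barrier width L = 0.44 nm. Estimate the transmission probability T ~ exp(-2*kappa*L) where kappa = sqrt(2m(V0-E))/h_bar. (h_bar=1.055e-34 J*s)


V0 - E = 1.1 eV = 1.7622e-19 J
kappa = sqrt(2 * m * (V0-E)) / h_bar
= sqrt(2 * 9.109e-31 * 1.7622e-19) / 1.055e-34
= 5.3706e+09 /m
2*kappa*L = 2 * 5.3706e+09 * 0.44e-9
= 4.7262
T = exp(-4.7262) = 8.860455e-03

8.860455e-03


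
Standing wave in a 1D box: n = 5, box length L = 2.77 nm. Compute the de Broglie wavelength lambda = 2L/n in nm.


lambda = 2L / n
= 2 * 2.77 / 5
= 5.54 / 5
= 1.108 nm

1.108


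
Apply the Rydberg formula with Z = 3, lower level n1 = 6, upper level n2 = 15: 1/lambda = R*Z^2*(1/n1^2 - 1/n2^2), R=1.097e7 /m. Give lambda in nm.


1/lambda = R * Z^2 * (1/n1^2 - 1/n2^2)
= 1.097e7 * 3^2 * (1/6^2 - 1/15^2)
= 1.097e7 * 9 * (0.027778 - 0.004444)
= 2.3037e+06 /m
lambda = 1 / 2.3037e+06
= 434.0843 nm

434.0843


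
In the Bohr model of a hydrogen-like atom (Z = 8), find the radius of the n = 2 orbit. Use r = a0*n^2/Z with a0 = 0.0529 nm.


r = a0 * n^2 / Z
= 0.0529 * 2^2 / 8
= 0.0529 * 4 / 8
= 0.0265 nm

0.0265


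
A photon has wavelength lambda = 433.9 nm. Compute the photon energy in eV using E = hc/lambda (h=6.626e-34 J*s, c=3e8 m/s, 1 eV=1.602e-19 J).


E = hc / lambda
= (6.626e-34)(3e8) / (433.9e-9)
= 1.9878e-25 / 4.3390e-07
= 4.5812e-19 J
Converting to eV: 4.5812e-19 / 1.602e-19
= 2.8597 eV

2.8597


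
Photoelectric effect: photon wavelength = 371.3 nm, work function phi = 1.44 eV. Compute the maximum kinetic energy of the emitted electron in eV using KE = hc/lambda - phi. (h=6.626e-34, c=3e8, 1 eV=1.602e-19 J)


E_photon = hc / lambda
= (6.626e-34)(3e8) / (371.3e-9)
= 5.3536e-19 J
= 3.3418 eV
KE = E_photon - phi
= 3.3418 - 1.44
= 1.9018 eV

1.9018


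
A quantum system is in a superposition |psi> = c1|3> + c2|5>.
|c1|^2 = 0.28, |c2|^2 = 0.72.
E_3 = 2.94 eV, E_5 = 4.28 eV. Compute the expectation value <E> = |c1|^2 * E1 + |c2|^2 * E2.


<E> = |c1|^2 * E1 + |c2|^2 * E2
= 0.28 * 2.94 + 0.72 * 4.28
= 0.8232 + 3.0816
= 3.9048 eV

3.9048


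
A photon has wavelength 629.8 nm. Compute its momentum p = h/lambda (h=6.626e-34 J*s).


p = h / lambda
= 6.626e-34 / (629.8e-9)
= 6.626e-34 / 6.2980e-07
= 1.0521e-27 kg*m/s

1.0521e-27


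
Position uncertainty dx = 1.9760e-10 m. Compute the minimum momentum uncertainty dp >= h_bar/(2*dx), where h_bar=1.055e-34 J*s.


dp = h_bar / (2 * dx)
= 1.055e-34 / (2 * 1.9760e-10)
= 1.055e-34 / 3.9520e-10
= 2.6695e-25 kg*m/s

2.6695e-25


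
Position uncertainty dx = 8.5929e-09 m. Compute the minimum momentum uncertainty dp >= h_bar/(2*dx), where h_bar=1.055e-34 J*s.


dp = h_bar / (2 * dx)
= 1.055e-34 / (2 * 8.5929e-09)
= 1.055e-34 / 1.7186e-08
= 6.1388e-27 kg*m/s

6.1388e-27


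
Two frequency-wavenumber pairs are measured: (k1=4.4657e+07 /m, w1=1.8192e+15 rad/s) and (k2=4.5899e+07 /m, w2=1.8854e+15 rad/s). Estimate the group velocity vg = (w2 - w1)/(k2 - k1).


vg = (w2 - w1) / (k2 - k1)
= (1.8854e+15 - 1.8192e+15) / (4.5899e+07 - 4.4657e+07)
= 6.6200e+13 / 1.2420e+06
= 5.3301e+07 m/s

5.3301e+07


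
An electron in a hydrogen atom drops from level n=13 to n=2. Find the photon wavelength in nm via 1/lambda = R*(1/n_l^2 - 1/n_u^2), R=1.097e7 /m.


1/lambda = R * (1/n_l^2 - 1/n_u^2)
= 1.097e7 * (1/2^2 - 1/13^2)
= 1.097e7 * (0.25 - 0.005917)
= 1.097e7 * 0.244083
= 2.6776e+06 /m
lambda = 1 / 2.6776e+06 = 373.4703 nm

373.4703


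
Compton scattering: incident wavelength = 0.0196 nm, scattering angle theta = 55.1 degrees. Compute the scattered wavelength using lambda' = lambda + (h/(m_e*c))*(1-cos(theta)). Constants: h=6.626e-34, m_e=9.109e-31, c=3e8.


Compton wavelength: h/(m_e*c) = 2.4247e-12 m
d_lambda = 2.4247e-12 * (1 - cos(55.1 deg))
= 2.4247e-12 * 0.427854
= 1.0374e-12 m = 0.001037 nm
lambda' = 0.0196 + 0.001037
= 0.020637 nm

0.020637


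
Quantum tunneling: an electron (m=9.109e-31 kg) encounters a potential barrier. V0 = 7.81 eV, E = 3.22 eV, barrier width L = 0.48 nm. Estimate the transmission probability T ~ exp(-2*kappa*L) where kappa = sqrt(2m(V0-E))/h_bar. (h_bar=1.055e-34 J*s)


V0 - E = 4.59 eV = 7.3532e-19 J
kappa = sqrt(2 * m * (V0-E)) / h_bar
= sqrt(2 * 9.109e-31 * 7.3532e-19) / 1.055e-34
= 1.0971e+10 /m
2*kappa*L = 2 * 1.0971e+10 * 0.48e-9
= 10.5319
T = exp(-10.5319) = 2.667190e-05

2.667190e-05


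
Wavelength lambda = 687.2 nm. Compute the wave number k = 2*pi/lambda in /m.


k = 2 * pi / lambda
= 6.2832 / (687.2e-9)
= 6.2832 / 6.8720e-07
= 9.1432e+06 /m

9.1432e+06


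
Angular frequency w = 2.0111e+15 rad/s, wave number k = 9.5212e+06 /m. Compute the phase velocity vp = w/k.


vp = w / k
= 2.0111e+15 / 9.5212e+06
= 2.1122e+08 m/s

2.1122e+08


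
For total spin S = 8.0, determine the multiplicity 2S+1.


Spin multiplicity = 2S + 1
= 2 * 8.0 + 1
= 16.0 + 1
= 17

17


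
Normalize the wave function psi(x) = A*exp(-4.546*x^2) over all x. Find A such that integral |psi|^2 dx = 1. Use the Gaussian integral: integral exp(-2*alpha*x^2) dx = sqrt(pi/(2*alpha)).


integral |psi|^2 dx = A^2 * sqrt(pi/(2*alpha)) = 1
A^2 = sqrt(2*alpha/pi)
= sqrt(2 * 4.546 / pi)
= 1.701198
A = sqrt(1.701198)
= 1.3043

1.3043


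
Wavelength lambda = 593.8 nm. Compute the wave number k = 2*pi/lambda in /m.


k = 2 * pi / lambda
= 6.2832 / (593.8e-9)
= 6.2832 / 5.9380e-07
= 1.0581e+07 /m

1.0581e+07


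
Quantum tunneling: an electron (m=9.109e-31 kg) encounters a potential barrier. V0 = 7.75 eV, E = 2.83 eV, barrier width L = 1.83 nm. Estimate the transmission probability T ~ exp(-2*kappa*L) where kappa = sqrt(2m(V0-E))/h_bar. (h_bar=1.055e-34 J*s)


V0 - E = 4.92 eV = 7.8818e-19 J
kappa = sqrt(2 * m * (V0-E)) / h_bar
= sqrt(2 * 9.109e-31 * 7.8818e-19) / 1.055e-34
= 1.1358e+10 /m
2*kappa*L = 2 * 1.1358e+10 * 1.83e-9
= 41.5712
T = exp(-41.5712) = 8.827710e-19

8.827710e-19


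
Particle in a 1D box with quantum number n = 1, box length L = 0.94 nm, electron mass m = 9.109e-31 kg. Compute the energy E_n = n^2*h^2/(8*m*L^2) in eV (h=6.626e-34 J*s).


E = n^2 * h^2 / (8 * m * L^2)
= 1^2 * (6.626e-34)^2 / (8 * 9.109e-31 * (0.94e-9)^2)
= 1 * 4.3904e-67 / (8 * 9.109e-31 * 8.8360e-19)
= 6.8185e-20 J
= 0.4256 eV

0.4256


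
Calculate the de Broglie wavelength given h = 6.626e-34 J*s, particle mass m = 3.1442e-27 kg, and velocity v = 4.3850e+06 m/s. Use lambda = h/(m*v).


lambda = h / (m * v)
= 6.626e-34 / (3.1442e-27 * 4.3850e+06)
= 6.626e-34 / 1.3787e-20
= 4.8059e-14 m

4.8059e-14


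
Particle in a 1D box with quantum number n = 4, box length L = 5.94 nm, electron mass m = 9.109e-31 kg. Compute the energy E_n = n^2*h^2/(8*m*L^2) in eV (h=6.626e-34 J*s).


E = n^2 * h^2 / (8 * m * L^2)
= 4^2 * (6.626e-34)^2 / (8 * 9.109e-31 * (5.94e-9)^2)
= 16 * 4.3904e-67 / (8 * 9.109e-31 * 3.5284e-17)
= 2.7321e-20 J
= 0.1705 eV

0.1705


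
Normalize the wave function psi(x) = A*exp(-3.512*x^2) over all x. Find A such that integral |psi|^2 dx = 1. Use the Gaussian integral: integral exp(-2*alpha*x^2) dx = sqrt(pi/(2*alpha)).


integral |psi|^2 dx = A^2 * sqrt(pi/(2*alpha)) = 1
A^2 = sqrt(2*alpha/pi)
= sqrt(2 * 3.512 / pi)
= 1.495262
A = sqrt(1.495262)
= 1.2228

1.2228


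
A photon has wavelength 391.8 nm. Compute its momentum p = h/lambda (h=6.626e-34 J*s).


p = h / lambda
= 6.626e-34 / (391.8e-9)
= 6.626e-34 / 3.9180e-07
= 1.6912e-27 kg*m/s

1.6912e-27


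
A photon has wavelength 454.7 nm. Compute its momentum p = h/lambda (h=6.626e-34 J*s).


p = h / lambda
= 6.626e-34 / (454.7e-9)
= 6.626e-34 / 4.5470e-07
= 1.4572e-27 kg*m/s

1.4572e-27


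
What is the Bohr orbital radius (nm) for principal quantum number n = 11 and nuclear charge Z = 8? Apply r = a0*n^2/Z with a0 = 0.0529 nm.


r = a0 * n^2 / Z
= 0.0529 * 11^2 / 8
= 0.0529 * 121 / 8
= 0.8001 nm

0.8001


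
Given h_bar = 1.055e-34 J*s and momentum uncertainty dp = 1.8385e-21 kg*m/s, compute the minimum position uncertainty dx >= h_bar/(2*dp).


dx = h_bar / (2 * dp)
= 1.055e-34 / (2 * 1.8385e-21)
= 1.055e-34 / 3.6770e-21
= 2.8692e-14 m

2.8692e-14


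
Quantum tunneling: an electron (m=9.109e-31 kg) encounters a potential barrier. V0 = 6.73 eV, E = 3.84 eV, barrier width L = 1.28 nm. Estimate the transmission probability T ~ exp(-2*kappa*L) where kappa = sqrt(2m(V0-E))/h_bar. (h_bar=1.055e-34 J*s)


V0 - E = 2.89 eV = 4.6298e-19 J
kappa = sqrt(2 * m * (V0-E)) / h_bar
= sqrt(2 * 9.109e-31 * 4.6298e-19) / 1.055e-34
= 8.7052e+09 /m
2*kappa*L = 2 * 8.7052e+09 * 1.28e-9
= 22.2853
T = exp(-22.2853) = 2.097139e-10

2.097139e-10


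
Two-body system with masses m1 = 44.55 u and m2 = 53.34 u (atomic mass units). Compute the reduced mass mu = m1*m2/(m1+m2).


mu = m1 * m2 / (m1 + m2)
= 44.55 * 53.34 / (44.55 + 53.34)
= 2376.297 / 97.89
= 24.2752 u

24.2752


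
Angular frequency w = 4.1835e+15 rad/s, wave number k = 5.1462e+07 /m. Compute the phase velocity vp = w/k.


vp = w / k
= 4.1835e+15 / 5.1462e+07
= 8.1293e+07 m/s

8.1293e+07


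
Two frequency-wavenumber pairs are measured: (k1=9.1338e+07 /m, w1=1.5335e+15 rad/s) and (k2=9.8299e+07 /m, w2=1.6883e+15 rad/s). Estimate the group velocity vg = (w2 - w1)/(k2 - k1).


vg = (w2 - w1) / (k2 - k1)
= (1.6883e+15 - 1.5335e+15) / (9.8299e+07 - 9.1338e+07)
= 1.5480e+14 / 6.9610e+06
= 2.2238e+07 m/s

2.2238e+07


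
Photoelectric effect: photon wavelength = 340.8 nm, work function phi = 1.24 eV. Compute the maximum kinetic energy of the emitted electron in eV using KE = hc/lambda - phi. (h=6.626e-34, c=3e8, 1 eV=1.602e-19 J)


E_photon = hc / lambda
= (6.626e-34)(3e8) / (340.8e-9)
= 5.8327e-19 J
= 3.6409 eV
KE = E_photon - phi
= 3.6409 - 1.24
= 2.4009 eV

2.4009


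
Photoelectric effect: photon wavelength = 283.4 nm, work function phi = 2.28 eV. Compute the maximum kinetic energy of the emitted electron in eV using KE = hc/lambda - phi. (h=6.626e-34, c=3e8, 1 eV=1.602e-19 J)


E_photon = hc / lambda
= (6.626e-34)(3e8) / (283.4e-9)
= 7.0141e-19 J
= 4.3783 eV
KE = E_photon - phi
= 4.3783 - 2.28
= 2.0983 eV

2.0983


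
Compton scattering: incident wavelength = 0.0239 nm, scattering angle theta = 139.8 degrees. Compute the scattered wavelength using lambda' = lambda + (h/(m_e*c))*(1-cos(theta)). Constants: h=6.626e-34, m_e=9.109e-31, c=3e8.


Compton wavelength: h/(m_e*c) = 2.4247e-12 m
d_lambda = 2.4247e-12 * (1 - cos(139.8 deg))
= 2.4247e-12 * 1.763796
= 4.2767e-12 m = 0.004277 nm
lambda' = 0.0239 + 0.004277
= 0.028177 nm

0.028177


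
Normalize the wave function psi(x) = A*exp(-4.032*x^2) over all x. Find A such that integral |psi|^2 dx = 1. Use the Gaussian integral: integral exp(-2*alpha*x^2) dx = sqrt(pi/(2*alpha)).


integral |psi|^2 dx = A^2 * sqrt(pi/(2*alpha)) = 1
A^2 = sqrt(2*alpha/pi)
= sqrt(2 * 4.032 / pi)
= 1.602139
A = sqrt(1.602139)
= 1.2658

1.2658


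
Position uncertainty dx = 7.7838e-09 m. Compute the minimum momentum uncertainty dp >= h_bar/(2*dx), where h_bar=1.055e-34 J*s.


dp = h_bar / (2 * dx)
= 1.055e-34 / (2 * 7.7838e-09)
= 1.055e-34 / 1.5568e-08
= 6.7769e-27 kg*m/s

6.7769e-27


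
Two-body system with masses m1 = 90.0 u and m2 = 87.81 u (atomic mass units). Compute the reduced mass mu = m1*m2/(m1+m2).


mu = m1 * m2 / (m1 + m2)
= 90.0 * 87.81 / (90.0 + 87.81)
= 7902.9 / 177.81
= 44.4458 u

44.4458


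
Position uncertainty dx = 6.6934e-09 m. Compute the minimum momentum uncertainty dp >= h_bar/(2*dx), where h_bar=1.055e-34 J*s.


dp = h_bar / (2 * dx)
= 1.055e-34 / (2 * 6.6934e-09)
= 1.055e-34 / 1.3387e-08
= 7.8809e-27 kg*m/s

7.8809e-27


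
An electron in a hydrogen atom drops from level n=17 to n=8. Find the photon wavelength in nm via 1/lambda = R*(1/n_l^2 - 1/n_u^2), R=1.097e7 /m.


1/lambda = R * (1/n_l^2 - 1/n_u^2)
= 1.097e7 * (1/8^2 - 1/17^2)
= 1.097e7 * (0.015625 - 0.00346)
= 1.097e7 * 0.012165
= 1.3345e+05 /m
lambda = 1 / 1.3345e+05 = 7493.5683 nm

7493.5683


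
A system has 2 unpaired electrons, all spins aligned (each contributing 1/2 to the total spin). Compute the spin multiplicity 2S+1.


Total spin S = N * (1/2) = 2 * 0.5 = 1.0
Spin multiplicity = 2S + 1
= 2 * 1.0 + 1
= 3

3


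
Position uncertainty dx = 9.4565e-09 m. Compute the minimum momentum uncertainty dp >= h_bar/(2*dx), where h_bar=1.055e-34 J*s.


dp = h_bar / (2 * dx)
= 1.055e-34 / (2 * 9.4565e-09)
= 1.055e-34 / 1.8913e-08
= 5.5782e-27 kg*m/s

5.5782e-27


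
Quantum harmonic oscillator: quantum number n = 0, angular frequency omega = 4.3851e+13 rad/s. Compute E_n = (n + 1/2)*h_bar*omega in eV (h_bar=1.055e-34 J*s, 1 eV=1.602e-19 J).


E = (n + 1/2) * h_bar * omega
= (0 + 0.5) * 1.055e-34 * 4.3851e+13
= 0.5 * 4.6263e-21
= 2.3131e-21 J
= 0.0144 eV

0.0144


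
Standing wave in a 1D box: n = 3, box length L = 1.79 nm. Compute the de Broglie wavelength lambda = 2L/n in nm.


lambda = 2L / n
= 2 * 1.79 / 3
= 3.58 / 3
= 1.1933 nm

1.1933


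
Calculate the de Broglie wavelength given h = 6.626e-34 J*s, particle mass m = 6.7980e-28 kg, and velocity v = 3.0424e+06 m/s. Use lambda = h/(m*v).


lambda = h / (m * v)
= 6.626e-34 / (6.7980e-28 * 3.0424e+06)
= 6.626e-34 / 2.0682e-21
= 3.2037e-13 m

3.2037e-13


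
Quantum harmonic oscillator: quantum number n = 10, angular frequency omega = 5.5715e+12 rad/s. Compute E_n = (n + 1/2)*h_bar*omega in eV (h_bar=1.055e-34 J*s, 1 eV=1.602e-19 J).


E = (n + 1/2) * h_bar * omega
= (10 + 0.5) * 1.055e-34 * 5.5715e+12
= 10.5 * 5.8779e-22
= 6.1718e-21 J
= 0.0385 eV

0.0385


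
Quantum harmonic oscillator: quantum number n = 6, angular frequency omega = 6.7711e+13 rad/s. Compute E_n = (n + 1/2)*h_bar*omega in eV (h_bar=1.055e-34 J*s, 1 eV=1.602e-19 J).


E = (n + 1/2) * h_bar * omega
= (6 + 0.5) * 1.055e-34 * 6.7711e+13
= 6.5 * 7.1435e-21
= 4.6433e-20 J
= 0.2898 eV

0.2898


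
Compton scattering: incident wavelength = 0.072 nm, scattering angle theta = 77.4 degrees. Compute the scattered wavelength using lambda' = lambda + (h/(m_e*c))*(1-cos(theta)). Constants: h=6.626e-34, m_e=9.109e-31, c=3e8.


Compton wavelength: h/(m_e*c) = 2.4247e-12 m
d_lambda = 2.4247e-12 * (1 - cos(77.4 deg))
= 2.4247e-12 * 0.781857
= 1.8958e-12 m = 0.001896 nm
lambda' = 0.072 + 0.001896
= 0.073896 nm

0.073896


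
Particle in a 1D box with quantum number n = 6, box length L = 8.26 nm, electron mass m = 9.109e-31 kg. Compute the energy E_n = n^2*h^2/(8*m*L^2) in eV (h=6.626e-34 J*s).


E = n^2 * h^2 / (8 * m * L^2)
= 6^2 * (6.626e-34)^2 / (8 * 9.109e-31 * (8.26e-9)^2)
= 36 * 4.3904e-67 / (8 * 9.109e-31 * 6.8228e-17)
= 3.1790e-20 J
= 0.1984 eV

0.1984


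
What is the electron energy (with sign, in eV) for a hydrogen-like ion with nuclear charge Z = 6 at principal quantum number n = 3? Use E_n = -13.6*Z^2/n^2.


E_n = -13.6 * Z^2 / n^2
= -13.6 * 6^2 / 3^2
= -13.6 * 36 / 9
= -54.4 eV

-54.4


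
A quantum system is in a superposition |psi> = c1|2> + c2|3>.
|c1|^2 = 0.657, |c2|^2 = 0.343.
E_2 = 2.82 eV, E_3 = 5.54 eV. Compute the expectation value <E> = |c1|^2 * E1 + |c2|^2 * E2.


<E> = |c1|^2 * E1 + |c2|^2 * E2
= 0.657 * 2.82 + 0.343 * 5.54
= 1.8527 + 1.9002
= 3.753 eV

3.753


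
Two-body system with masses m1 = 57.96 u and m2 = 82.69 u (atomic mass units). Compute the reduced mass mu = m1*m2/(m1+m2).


mu = m1 * m2 / (m1 + m2)
= 57.96 * 82.69 / (57.96 + 82.69)
= 4792.7124 / 140.65
= 34.0755 u

34.0755


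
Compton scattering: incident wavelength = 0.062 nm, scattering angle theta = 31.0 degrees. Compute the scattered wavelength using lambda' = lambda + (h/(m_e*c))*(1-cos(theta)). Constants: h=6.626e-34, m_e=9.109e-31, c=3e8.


Compton wavelength: h/(m_e*c) = 2.4247e-12 m
d_lambda = 2.4247e-12 * (1 - cos(31.0 deg))
= 2.4247e-12 * 0.142833
= 3.4633e-13 m = 0.000346 nm
lambda' = 0.062 + 0.000346
= 0.062346 nm

0.062346


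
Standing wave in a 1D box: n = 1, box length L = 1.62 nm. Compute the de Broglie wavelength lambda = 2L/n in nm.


lambda = 2L / n
= 2 * 1.62 / 1
= 3.24 / 1
= 3.24 nm

3.24


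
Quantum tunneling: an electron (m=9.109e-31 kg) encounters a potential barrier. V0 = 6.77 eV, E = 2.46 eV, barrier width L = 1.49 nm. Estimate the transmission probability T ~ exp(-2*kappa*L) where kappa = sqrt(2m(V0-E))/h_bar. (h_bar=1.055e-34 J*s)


V0 - E = 4.31 eV = 6.9046e-19 J
kappa = sqrt(2 * m * (V0-E)) / h_bar
= sqrt(2 * 9.109e-31 * 6.9046e-19) / 1.055e-34
= 1.0631e+10 /m
2*kappa*L = 2 * 1.0631e+10 * 1.49e-9
= 31.6799
T = exp(-31.6799) = 1.744161e-14

1.744161e-14


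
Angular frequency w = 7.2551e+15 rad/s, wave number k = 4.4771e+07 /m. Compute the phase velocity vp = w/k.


vp = w / k
= 7.2551e+15 / 4.4771e+07
= 1.6205e+08 m/s

1.6205e+08
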